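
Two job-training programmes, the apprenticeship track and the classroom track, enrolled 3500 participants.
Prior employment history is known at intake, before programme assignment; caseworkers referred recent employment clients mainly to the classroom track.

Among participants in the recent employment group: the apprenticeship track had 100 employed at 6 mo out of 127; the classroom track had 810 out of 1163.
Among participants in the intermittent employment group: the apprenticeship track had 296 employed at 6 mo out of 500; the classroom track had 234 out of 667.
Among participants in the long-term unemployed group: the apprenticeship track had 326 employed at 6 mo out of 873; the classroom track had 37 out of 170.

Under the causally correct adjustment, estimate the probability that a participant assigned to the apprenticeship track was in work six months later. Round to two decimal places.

0.60

Within every prior employment history level the apprenticeship track has the higher rate, yet pooled the classroom track does — Simpson's reversal.
Prior employment history satisfies the back-door criterion: it is not a descendant of the programme, and it blocks the spurious path from programme to outcome. Adjusting for it (i.e., using the within-prior employment history rates) gives the causal effect.
Standardising the apprenticeship track to the population prior employment history mix: 0.369·100/127 + 0.333·296/500 + 0.298·326/873 = 0.599.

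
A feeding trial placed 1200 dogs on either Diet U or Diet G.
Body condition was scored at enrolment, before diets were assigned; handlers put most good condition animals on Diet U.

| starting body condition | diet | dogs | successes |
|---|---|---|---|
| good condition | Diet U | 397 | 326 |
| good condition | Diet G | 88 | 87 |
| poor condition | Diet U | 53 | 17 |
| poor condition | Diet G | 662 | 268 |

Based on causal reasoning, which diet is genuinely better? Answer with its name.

Diet G

Within every starting body condition level Diet G has the higher rate, yet pooled Diet U does — Simpson's reversal.
Nothing the diet does changes starting body condition; the imbalance is an allocation artefact. With starting body condition also predicting the outcome, the pooled figure is confounded, and the within-stratum comparison is the causal one.
Within each level — good condition: 82.1% vs 98.9%; poor condition: 32.1% vs 40.5% — Diet G is higher every time.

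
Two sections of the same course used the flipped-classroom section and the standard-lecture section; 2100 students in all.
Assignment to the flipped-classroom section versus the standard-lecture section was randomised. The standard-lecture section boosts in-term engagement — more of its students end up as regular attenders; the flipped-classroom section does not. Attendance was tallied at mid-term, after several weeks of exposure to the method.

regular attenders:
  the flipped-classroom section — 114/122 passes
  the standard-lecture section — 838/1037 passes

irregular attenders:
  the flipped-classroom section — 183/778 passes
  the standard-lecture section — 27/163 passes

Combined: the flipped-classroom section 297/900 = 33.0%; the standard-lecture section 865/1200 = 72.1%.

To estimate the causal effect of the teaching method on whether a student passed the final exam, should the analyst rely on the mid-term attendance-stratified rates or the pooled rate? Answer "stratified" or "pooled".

The stratified and pooled comparisons disagree (the flipped-classroom section wins within each mid-term attendance; the standard-lecture section wins overall), so the answer turns on the causal role of mid-term attendance.
Mid-term attendance lies on the pathway teaching method → mid-term attendance → outcome, so adjusting for it blocks the indirect effect. For the total causal effect of teaching method, use the unadjusted pooled rates.
Pooled: the flipped-classroom section 33.0% vs the standard-lecture section 72.1%; the standard-lecture section is higher overall.

pooled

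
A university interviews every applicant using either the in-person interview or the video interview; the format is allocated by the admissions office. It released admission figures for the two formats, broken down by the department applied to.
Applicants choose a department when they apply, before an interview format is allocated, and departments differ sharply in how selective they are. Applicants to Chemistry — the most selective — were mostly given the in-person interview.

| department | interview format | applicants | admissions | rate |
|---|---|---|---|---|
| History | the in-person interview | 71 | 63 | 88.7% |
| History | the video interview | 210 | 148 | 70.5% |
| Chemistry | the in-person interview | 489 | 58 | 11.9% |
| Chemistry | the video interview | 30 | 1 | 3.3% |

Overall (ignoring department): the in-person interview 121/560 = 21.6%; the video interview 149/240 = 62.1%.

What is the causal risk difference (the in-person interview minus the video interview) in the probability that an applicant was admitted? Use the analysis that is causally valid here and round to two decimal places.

Nothing the interview format does changes department; the imbalance is an allocation artefact. With department also predicting the outcome, the pooled figure is confounded, and the within-stratum comparison is the causal one.
Adjusting over the population distribution of department: 0.351·(0.887−0.705) + 0.649·(0.119−0.033) = +0.119.

+0.12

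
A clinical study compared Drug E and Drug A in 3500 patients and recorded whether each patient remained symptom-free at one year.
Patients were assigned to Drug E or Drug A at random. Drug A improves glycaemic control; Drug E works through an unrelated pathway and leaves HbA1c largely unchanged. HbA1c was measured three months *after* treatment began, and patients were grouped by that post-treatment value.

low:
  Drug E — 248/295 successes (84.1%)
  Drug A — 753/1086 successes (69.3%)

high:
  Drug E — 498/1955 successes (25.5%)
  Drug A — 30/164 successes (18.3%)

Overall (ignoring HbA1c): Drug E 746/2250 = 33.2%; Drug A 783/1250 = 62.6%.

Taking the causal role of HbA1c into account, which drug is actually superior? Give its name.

HbA1c lies on the pathway drug → HbA1c → outcome, so adjusting for it blocks the indirect effect. For the total causal effect of drug, use the unadjusted pooled rates.
Pooled: Drug E 33.2% vs Drug A 62.6%; Drug A is higher overall.

Drug A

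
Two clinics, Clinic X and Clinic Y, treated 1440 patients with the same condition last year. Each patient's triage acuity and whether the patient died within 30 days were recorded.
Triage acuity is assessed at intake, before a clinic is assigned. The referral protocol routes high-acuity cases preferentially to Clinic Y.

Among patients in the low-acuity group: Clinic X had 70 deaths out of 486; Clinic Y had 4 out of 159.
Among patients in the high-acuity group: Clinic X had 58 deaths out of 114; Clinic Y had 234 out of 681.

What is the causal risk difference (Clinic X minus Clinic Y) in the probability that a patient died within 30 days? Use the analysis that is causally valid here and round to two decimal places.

Clinic Y is lower inside every triage acuity stratum but Clinic X is lower in aggregate. Whether to stratify depends on how triage acuity relates to the clinic.
Triage acuity differs across clinics for reasons unrelated to any effect of the clinic itself, and it separately predicts the outcome — a classic confounder. We must compare within triage acuity levels.
Adjusting over the population distribution of triage acuity: 0.448·(0.144−0.025) + 0.552·(0.509−0.344) = +0.144.

+0.14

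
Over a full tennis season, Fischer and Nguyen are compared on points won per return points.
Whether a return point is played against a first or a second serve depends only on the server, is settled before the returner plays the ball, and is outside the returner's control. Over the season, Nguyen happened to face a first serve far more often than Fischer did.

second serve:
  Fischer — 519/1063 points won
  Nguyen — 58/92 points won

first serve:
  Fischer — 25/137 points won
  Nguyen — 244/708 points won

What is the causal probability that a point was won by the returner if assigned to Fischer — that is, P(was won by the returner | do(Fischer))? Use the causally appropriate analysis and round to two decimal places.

0.36

Nguyen is higher inside every serve type stratum but Fischer is higher in aggregate. Whether to stratify depends on how serve type relates to the player.
Nothing the player does changes serve type; the imbalance is an allocation artefact. With serve type also predicting the outcome, the pooled figure is confounded, and the within-stratum comparison is the causal one.
Standardising Fischer to the population serve type mix: 0.578·519/1063 + 0.422·25/137 = 0.359.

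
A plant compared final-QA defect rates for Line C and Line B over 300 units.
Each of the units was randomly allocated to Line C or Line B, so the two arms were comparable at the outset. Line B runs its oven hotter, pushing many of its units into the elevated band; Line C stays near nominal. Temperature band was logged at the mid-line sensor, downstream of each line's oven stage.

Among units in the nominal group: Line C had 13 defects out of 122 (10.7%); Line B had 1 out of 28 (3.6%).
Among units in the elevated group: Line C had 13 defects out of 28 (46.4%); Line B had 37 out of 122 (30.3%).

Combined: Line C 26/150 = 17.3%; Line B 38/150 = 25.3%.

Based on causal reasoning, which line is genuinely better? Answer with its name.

In-process temperature band is downstream of the line. One should not condition on a consequence of treatment, so the overall rates are the right comparison.
Pooled: Line C 17.3% vs Line B 25.3%; Line C is lower overall.

Line C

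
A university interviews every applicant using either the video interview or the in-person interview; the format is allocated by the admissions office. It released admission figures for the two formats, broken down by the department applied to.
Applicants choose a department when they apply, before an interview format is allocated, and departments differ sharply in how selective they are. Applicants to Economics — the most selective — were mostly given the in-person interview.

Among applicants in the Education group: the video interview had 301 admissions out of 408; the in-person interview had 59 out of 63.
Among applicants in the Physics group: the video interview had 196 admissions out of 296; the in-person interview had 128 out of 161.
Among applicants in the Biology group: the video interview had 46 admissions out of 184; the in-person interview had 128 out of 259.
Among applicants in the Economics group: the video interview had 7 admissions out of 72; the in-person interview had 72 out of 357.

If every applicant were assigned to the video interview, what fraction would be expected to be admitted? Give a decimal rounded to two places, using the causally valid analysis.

Since department is a pre-existing factor (not a product of the interview format) and it affects the outcome on its own, it is a confounder. The stratified rates, not the pooled rate, identify the causal effect.
Standardising the video interview to the population department mix: 0.262·301/408 + 0.254·196/296 + 0.246·46/184 + 0.238·7/72 = 0.446.

0.45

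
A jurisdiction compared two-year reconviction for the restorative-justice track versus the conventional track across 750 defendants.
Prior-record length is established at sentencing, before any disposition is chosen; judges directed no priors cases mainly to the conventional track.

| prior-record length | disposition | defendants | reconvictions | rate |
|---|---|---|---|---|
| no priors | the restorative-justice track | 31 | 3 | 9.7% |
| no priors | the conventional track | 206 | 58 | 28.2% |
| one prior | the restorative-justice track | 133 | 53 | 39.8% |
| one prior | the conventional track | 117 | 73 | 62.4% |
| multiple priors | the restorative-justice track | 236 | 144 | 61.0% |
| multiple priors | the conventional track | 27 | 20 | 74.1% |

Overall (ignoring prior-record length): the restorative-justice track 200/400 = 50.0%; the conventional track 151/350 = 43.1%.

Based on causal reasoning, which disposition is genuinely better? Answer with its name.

the restorative-justice track

the restorative-justice track is lower inside every prior-record length stratum but the conventional track is lower in aggregate. Whether to stratify depends on how prior-record length relates to the disposition.
Prior-record length is set before the disposition has any effect — it is not caused by the disposition — and it independently drives the outcome. That makes it a confounder, so the causal comparison is within prior-record length levels.
Within each level — no priors: 9.7% vs 28.2%; one prior: 39.8% vs 62.4%; multiple priors: 61.0% vs 74.1% — the restorative-justice track is lower every time.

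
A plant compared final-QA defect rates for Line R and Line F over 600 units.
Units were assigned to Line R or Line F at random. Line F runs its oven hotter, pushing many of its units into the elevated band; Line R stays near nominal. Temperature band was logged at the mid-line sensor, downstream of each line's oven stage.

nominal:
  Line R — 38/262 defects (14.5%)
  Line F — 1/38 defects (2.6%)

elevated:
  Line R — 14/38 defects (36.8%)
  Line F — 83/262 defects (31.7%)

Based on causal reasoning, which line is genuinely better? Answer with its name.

The stratified and pooled comparisons disagree (Line F wins within each in-process temperature band; Line R wins overall), so the answer turns on the causal role of in-process temperature band.
In-process temperature band lies on the pathway line → in-process temperature band → outcome, so adjusting for it blocks the indirect effect. For the total causal effect of line, use the unadjusted pooled rates.
Pooled: Line R 17.3% vs Line F 28.0%; Line R is lower overall.

Line R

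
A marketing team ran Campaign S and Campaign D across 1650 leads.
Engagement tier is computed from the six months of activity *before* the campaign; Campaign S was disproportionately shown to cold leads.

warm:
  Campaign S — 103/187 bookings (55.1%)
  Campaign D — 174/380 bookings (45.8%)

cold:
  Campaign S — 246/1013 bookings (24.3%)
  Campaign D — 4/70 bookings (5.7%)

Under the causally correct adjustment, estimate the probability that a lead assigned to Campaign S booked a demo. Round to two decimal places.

0.35

Here engagement tier is a common cause — it drives both which campaign a case falls under and the outcome. The crude comparison mixes populations; the stratum-specific rates are the causally relevant ones.
Standardising Campaign S to the population engagement tier mix: 0.344·103/187 + 0.656·246/1013 = 0.349.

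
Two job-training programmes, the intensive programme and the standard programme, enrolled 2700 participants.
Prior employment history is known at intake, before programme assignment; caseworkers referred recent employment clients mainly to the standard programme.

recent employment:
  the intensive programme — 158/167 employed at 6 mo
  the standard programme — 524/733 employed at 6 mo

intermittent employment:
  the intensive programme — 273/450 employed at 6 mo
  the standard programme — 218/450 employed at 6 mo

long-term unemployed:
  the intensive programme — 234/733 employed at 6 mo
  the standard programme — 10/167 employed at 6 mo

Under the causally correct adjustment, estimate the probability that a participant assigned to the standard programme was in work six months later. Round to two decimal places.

the intensive programme is higher inside every prior employment history stratum but the standard programme is higher in aggregate. Whether to stratify depends on how prior employment history relates to the programme.
Since prior employment history is a pre-existing factor (not a product of the programme) and it affects the outcome on its own, it is a confounder. The stratified rates, not the pooled rate, identify the causal effect.
Standardising the standard programme to the population prior employment history mix: 0.333·524/733 + 0.333·218/450 + 0.333·10/167 = 0.420.

0.42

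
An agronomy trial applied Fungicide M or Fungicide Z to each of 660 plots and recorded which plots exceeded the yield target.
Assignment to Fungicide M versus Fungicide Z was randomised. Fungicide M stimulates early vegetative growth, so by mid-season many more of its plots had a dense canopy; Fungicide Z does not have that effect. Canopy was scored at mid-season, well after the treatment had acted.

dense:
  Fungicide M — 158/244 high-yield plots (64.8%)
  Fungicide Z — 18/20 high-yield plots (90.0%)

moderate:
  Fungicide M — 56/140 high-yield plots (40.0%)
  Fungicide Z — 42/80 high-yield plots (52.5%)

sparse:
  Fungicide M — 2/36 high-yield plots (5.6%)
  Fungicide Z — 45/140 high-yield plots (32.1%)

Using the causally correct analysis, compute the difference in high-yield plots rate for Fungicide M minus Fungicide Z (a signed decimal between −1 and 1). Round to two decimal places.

The mid-season canopy-specific comparison favours Fungicide Z throughout, but the pooled figures favour Fungicide M. The question is whether to condition on mid-season canopy.
Because the fungicide influences mid-season canopy, mid-season canopy is a post-treatment mediator, not a confounder. Stratifying on it would bias the estimate; the causal effect is the crude pooled difference.
The causal difference is the pooled difference: 0.514 − 0.438 = +0.077.

+0.08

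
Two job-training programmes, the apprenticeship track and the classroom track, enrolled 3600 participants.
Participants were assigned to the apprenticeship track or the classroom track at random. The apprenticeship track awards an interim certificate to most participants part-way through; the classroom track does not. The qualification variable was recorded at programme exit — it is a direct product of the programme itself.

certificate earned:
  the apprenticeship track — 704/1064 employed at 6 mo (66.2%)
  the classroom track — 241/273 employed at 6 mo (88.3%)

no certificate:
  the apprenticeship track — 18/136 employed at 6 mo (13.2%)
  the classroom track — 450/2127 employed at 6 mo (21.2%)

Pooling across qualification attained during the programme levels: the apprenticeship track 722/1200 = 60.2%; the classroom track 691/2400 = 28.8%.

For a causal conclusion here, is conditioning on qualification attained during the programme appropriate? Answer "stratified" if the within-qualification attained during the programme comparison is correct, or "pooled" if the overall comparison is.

Within every qualification attained during the programme level the classroom track has the higher rate, yet pooled the apprenticeship track does — Simpson's reversal.
Qualification attained during the programme here is a post-treatment variable shaped by the programme; conditioning on it would introduce bias rather than remove it. The overall comparison is the causal one.
Pooled: the apprenticeship track 60.2% vs the classroom track 28.8%; the apprenticeship track is higher overall.

pooled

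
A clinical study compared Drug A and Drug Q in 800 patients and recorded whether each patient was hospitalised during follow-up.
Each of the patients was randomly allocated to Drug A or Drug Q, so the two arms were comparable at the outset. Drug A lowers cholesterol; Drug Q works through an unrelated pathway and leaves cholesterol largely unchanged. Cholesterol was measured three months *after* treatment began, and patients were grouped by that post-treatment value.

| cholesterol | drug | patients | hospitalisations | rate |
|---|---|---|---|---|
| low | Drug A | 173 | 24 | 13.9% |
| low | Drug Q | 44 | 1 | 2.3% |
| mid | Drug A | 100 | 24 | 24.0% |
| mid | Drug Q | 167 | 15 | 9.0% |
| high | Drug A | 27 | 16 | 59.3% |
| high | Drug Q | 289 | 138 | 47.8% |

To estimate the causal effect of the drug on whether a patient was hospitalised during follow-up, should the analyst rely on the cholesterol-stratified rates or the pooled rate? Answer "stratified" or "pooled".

pooled

Drug Q is lower inside every cholesterol stratum but Drug A is lower in aggregate. Whether to stratify depends on how cholesterol relates to the drug.
Cholesterol is recorded after the drug and is itself shifted by it — it sits on the causal path from drug to outcome. Conditioning on a mediator would strip out part of the effect we want; the pooled comparison gives the total causal effect.
Pooled: Drug A 21.3% vs Drug Q 30.8%; Drug A is lower overall.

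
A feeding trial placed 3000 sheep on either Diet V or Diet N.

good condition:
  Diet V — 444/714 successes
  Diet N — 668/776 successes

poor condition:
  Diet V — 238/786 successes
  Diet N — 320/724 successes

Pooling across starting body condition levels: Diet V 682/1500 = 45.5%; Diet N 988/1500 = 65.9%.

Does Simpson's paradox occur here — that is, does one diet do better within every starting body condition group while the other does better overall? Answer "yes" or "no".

Within each starting body condition level (good condition 62.2% vs 86.1%; poor condition 30.3% vs 44.2%), Diet N has the higher rate every time. Pooled: 45.5% vs 65.9% — Diet N has the higher rate overall. They agree.

no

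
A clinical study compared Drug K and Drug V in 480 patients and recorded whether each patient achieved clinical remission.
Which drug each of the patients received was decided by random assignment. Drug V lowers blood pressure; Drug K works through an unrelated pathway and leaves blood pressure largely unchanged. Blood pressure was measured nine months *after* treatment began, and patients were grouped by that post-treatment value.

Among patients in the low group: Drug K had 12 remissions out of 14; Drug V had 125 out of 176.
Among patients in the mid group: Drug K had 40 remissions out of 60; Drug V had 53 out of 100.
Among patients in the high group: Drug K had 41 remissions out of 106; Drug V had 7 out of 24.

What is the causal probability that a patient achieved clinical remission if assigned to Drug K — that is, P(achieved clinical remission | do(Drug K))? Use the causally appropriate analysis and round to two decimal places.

0.52

The blood pressure-specific comparison favours Drug K throughout, but the pooled figures favour Drug V. The question is whether to condition on blood pressure.
The distribution of blood pressure is itself part of what the drug does — it is an intermediate outcome. Holding it fixed would remove that part of the effect; the total effect is the pooled difference.
So P(outcome | do(Drug K)) is just the pooled rate for Drug K: 93/180 = 0.517.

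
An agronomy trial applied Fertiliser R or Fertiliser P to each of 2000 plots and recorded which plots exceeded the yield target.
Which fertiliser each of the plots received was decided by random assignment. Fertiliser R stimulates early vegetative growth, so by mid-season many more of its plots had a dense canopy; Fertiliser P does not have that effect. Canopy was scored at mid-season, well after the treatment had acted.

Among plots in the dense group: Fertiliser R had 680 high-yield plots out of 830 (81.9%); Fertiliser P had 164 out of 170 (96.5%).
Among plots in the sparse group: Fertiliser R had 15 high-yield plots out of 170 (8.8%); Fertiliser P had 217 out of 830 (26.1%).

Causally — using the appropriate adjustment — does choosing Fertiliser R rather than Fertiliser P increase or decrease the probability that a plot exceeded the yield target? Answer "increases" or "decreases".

The stratified and pooled comparisons disagree (Fertiliser P wins within each mid-season canopy; Fertiliser R wins overall), so the answer turns on the causal role of mid-season canopy.
Mid-season canopy here is a post-treatment variable shaped by the fertiliser; conditioning on it would introduce bias rather than remove it. The overall comparison is the causal one.
Pooled: Fertiliser R 69.5% vs Fertiliser P 38.1%; Fertiliser R is higher overall.

increases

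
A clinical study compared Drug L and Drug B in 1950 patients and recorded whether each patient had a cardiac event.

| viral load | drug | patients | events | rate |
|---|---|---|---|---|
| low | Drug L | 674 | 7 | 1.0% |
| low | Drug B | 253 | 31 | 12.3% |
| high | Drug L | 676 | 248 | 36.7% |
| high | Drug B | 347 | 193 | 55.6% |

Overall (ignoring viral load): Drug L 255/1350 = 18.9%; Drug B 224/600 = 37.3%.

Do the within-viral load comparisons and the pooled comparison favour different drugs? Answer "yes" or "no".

no

Within each viral load level (low 1.0% vs 12.3%; high 36.7% vs 55.6%), Drug L has the lower rate every time. Pooled: 18.9% vs 37.3% — Drug L has the lower rate overall. They agree.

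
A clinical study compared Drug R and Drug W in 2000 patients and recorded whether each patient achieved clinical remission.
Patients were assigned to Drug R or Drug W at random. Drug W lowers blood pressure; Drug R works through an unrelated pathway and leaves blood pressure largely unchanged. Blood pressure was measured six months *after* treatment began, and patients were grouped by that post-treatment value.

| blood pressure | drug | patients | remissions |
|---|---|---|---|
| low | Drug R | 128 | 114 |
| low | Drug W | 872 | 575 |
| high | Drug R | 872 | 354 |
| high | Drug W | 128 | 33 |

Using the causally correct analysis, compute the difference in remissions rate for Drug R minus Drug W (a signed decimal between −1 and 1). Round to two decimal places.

Stratifying would compare drugs among patients the drugs themselves sorted into blood pressure groups — a form of selection on an intermediate. The unconditioned pooled rates give the total causal effect.
The causal difference is the pooled difference: 0.468 − 0.608 = -0.140.

-0.14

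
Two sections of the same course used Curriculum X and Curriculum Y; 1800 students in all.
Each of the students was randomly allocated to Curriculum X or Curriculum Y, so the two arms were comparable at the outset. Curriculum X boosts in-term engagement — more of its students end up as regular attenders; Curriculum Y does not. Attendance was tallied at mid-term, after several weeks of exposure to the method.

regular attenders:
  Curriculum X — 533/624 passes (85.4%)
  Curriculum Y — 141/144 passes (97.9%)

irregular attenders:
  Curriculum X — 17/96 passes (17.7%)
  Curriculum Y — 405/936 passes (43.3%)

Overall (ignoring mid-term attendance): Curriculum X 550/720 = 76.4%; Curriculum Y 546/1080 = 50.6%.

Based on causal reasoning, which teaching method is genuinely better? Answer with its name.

Stratifying would compare teaching methods among students the teaching methods themselves sorted into mid-term attendance groups — a form of selection on an intermediate. The unconditioned pooled rates give the total causal effect.
Pooled: Curriculum X 76.4% vs Curriculum Y 50.6%; Curriculum X is higher overall.

Curriculum X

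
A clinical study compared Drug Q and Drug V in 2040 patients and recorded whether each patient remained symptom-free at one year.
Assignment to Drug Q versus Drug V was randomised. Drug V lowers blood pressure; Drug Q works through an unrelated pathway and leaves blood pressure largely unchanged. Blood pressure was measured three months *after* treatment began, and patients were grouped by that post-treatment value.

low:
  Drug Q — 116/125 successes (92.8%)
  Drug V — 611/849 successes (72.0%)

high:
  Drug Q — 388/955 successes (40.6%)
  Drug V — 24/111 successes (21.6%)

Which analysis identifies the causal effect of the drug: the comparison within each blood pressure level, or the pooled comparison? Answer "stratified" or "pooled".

pooled

Within every blood pressure level Drug Q has the higher rate, yet pooled Drug V does — Simpson's reversal.
Because the drug influences blood pressure, blood pressure is a post-treatment mediator, not a confounder. Stratifying on it would bias the estimate; the causal effect is the crude pooled difference.
Pooled: Drug Q 46.7% vs Drug V 66.1%; Drug V is higher overall.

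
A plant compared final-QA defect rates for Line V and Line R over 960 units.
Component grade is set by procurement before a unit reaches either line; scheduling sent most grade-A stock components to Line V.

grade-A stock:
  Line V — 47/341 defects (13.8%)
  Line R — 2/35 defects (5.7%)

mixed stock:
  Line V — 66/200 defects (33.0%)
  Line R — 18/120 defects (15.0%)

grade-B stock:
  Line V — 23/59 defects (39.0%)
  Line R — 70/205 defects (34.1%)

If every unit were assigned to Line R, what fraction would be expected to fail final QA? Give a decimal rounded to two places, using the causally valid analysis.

0.17

Here component grade is a common cause — it drives both which line a case falls under and the outcome. The crude comparison mixes populations; the stratum-specific rates are the causally relevant ones.
Standardising Line R to the population component grade mix: 0.392·2/35 + 0.333·18/120 + 0.275·70/205 = 0.166.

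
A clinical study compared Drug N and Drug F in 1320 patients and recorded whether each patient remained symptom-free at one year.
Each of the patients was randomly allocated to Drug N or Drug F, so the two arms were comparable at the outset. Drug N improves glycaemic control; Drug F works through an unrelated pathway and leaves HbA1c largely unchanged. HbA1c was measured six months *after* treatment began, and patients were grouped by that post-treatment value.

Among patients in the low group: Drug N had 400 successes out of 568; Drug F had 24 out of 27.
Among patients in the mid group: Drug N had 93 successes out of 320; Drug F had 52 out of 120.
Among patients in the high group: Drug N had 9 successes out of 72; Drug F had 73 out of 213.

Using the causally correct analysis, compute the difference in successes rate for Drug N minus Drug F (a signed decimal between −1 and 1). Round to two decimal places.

The HbA1c-specific comparison favours Drug F throughout, but the pooled figures favour Drug N. The question is whether to condition on HbA1c.
HbA1c is recorded after the drug and is itself shifted by it — it sits on the causal path from drug to outcome. Conditioning on a mediator would strip out part of the effect we want; the pooled comparison gives the total causal effect.
The causal difference is the pooled difference: 0.523 − 0.414 = +0.109.

+0.11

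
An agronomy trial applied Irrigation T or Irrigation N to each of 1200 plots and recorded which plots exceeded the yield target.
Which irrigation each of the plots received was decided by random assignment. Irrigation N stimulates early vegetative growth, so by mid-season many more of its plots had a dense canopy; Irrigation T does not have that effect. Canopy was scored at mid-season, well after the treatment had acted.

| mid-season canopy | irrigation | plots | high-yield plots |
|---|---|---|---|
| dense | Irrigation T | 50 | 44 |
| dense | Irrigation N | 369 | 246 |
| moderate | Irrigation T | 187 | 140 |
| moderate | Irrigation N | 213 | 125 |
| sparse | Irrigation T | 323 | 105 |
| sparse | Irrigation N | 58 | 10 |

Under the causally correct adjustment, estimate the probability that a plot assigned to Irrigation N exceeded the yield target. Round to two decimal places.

The mid-season canopy-specific comparison favours Irrigation T throughout, but the pooled figures favour Irrigation N. The question is whether to condition on mid-season canopy.
Mid-season canopy lies on the pathway irrigation → mid-season canopy → outcome, so adjusting for it blocks the indirect effect. For the total causal effect of irrigation, use the unadjusted pooled rates.
So P(outcome | do(Irrigation N)) is just the pooled rate for Irrigation N: 381/640 = 0.595.

0.60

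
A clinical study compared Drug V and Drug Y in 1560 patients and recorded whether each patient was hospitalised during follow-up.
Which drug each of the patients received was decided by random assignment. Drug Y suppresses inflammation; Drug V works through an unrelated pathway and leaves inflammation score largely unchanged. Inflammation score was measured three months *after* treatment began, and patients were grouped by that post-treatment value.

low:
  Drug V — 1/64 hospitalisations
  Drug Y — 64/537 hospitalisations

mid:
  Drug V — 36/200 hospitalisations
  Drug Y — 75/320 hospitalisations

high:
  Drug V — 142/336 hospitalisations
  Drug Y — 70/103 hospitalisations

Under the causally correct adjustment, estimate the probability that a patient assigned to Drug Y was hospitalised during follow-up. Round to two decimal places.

Drug V is lower inside every inflammation score stratum but Drug Y is lower in aggregate. Whether to stratify depends on how inflammation score relates to the drug.
Stratifying would compare drugs among patients the drugs themselves sorted into inflammation score groups — a form of selection on an intermediate. The unconditioned pooled rates give the total causal effect.
So P(outcome | do(Drug Y)) is just the pooled rate for Drug Y: 209/960 = 0.218.

0.22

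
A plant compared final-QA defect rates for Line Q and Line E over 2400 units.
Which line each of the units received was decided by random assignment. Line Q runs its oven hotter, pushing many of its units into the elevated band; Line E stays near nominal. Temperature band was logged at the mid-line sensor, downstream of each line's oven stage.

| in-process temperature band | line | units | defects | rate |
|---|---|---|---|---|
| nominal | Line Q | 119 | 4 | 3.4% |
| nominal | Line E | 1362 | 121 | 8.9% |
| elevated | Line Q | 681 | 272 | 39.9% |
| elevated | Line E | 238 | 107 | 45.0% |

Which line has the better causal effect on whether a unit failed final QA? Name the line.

In-process temperature band here is a post-treatment variable shaped by the line; conditioning on it would introduce bias rather than remove it. The overall comparison is the causal one.
Pooled: Line Q 34.5% vs Line E 14.2%; Line E is lower overall.

Line E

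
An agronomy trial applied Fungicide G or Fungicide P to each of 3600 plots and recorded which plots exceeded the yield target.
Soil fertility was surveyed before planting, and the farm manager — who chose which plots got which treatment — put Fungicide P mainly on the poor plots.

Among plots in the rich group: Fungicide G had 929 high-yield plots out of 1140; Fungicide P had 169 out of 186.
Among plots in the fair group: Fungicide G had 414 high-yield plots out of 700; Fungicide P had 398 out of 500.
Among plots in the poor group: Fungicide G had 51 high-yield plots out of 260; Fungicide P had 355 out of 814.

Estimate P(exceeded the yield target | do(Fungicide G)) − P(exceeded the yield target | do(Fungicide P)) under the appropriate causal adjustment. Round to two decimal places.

-0.17

The soil fertility-specific comparison favours Fungicide P throughout, but the pooled figures favour Fungicide G. The question is whether to condition on soil fertility.
Soil fertility satisfies the back-door criterion: it is not a descendant of the fungicide, and it blocks the spurious path from fungicide to outcome. Adjusting for it (i.e., using the within-soil fertility rates) gives the causal effect.
Adjusting over the population distribution of soil fertility: 0.368·(0.815−0.909) + 0.333·(0.591−0.796) + 0.298·(0.196−0.436) = -0.174.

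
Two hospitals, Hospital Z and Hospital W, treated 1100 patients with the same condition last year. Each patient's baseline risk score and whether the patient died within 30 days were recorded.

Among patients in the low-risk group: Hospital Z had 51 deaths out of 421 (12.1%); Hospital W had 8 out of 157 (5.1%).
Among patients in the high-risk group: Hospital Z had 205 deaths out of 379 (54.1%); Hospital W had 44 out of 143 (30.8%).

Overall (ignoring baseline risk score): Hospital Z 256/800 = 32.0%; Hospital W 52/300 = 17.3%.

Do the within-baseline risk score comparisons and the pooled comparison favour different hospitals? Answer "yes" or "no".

no

Within each baseline risk score level (low-risk 12.1% vs 5.1%; high-risk 54.1% vs 30.8%), Hospital W has the lower rate every time. Pooled: 32.0% vs 17.3% — Hospital W has the lower rate overall. They agree.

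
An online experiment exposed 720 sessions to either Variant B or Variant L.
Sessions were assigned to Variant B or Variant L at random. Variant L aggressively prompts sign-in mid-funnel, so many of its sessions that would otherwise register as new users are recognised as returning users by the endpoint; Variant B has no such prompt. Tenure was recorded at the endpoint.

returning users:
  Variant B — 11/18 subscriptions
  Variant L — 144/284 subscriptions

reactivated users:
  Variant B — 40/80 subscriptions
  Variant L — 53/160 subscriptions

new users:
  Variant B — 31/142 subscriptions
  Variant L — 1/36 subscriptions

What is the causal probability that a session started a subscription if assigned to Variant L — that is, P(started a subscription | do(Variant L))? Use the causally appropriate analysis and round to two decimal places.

Because the variant influences user tenure, user tenure is a post-treatment mediator, not a confounder. Stratifying on it would bias the estimate; the causal effect is the crude pooled difference.
So P(outcome | do(Variant L)) is just the pooled rate for Variant L: 198/480 = 0.412.

0.41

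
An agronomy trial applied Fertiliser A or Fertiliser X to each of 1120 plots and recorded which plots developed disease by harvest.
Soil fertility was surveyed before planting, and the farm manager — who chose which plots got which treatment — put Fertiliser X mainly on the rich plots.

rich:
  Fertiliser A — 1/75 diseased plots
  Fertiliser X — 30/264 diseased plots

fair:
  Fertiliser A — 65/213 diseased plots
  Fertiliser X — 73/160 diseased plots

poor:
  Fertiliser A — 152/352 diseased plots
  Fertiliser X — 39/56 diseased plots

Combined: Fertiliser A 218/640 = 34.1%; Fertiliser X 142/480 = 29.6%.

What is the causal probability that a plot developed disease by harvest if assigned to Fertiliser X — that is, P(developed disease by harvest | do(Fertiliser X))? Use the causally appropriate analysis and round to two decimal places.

0.44

Soil fertility satisfies the back-door criterion: it is not a descendant of the fertiliser, and it blocks the spurious path from fertiliser to outcome. Adjusting for it (i.e., using the within-soil fertility rates) gives the causal effect.
Standardising Fertiliser X to the population soil fertility mix: 0.303·30/264 + 0.333·73/160 + 0.364·39/56 = 0.440.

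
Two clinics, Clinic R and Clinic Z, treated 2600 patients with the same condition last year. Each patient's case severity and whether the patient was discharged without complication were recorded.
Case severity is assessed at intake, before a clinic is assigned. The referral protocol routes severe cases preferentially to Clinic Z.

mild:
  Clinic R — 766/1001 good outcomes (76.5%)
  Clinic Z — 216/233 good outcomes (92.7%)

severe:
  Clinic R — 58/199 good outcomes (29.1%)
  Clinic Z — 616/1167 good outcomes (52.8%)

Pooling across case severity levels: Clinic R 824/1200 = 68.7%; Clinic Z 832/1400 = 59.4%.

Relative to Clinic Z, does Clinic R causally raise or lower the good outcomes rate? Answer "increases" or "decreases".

The case severity-specific comparison favours Clinic Z throughout, but the pooled figures favour Clinic R. The question is whether to condition on case severity.
Case severity differs across clinics for reasons unrelated to any effect of the clinic itself, and it separately predicts the outcome — a classic confounder. We must compare within case severity levels.
Within each level — mild: 76.5% vs 92.7%; severe: 29.1% vs 52.8% — Clinic Z is higher every time.

decreases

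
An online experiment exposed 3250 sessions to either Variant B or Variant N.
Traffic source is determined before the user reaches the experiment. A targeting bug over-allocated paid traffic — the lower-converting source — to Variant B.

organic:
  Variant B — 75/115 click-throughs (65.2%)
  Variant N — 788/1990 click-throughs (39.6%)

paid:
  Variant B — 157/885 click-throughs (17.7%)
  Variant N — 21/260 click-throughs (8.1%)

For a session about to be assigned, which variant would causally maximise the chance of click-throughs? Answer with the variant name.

Traffic source is set before the variant has any effect — it is not caused by the variant — and it independently drives the outcome. That makes it a confounder, so the causal comparison is within traffic source levels.
Within each level — organic: 65.2% vs 39.6%; paid: 17.7% vs 8.1% — Variant B is higher every time.

Variant B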